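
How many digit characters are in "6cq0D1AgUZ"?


Input string: '6cq0D1AgUZ'
Operation: count digit characters (0-9)
Scan: '6'(digit), 'c', 'q', '0'(digit), 'D', '1'(digit), 'A', 'g', 'U', 'Z'
Digits found: 3
Result: 3


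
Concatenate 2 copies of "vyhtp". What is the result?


Input string: 'vyhtp'
Operation: repeat 2 times
Concatenation: 'vyhtp' + 'vyhtp'
Result: vyhtpvyhtp


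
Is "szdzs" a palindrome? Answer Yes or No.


Input string: 'szdzs'
Reversed: 'szdzs'
Compare pairs: s[0]='s' vs s[4]='s' (match), s[1]='z' vs s[3]='z' (match)
Palindrome: Yes


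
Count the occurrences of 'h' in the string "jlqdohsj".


Input string: 'jlqdohsj'
Target character: 'h'
Scan each position: s[5]='h'
Matches found at indices: 5
Total: 1


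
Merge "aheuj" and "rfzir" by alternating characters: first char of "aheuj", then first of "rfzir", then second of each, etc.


String 1: 'aheuj'
String 2: 'rfzir'
Operation: alternate characters
Pairs: 'a'+'r', 'h'+'f', 'e'+'z', 'u'+'i', 'j'+'r'
Result: arhfezuijr


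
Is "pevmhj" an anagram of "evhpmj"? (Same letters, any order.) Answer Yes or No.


String 1: 'evhpmj' -> sorted: 'ehjmpv'
String 2: 'pevmhj' -> sorted: 'ehjmpv'
Compare sorted forms: 'ehjmpv' == 'ehjmpv'
Anagram: Yes


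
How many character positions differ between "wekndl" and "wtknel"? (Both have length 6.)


String 1: 'wekndl'
String 2: 'wtknel'
Compare each position: pos 0: 'w'=='w', pos 1: 'e'!='t', pos 2: 'k'=='k', pos 3: 'n'=='n', pos 4: 'd'!='e', pos 5: 'l'=='l'
Differing positions: 2
Hamming distance: 2


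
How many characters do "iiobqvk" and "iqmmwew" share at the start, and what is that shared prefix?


String 1: 'iiobqvk'
String 2: 'iqmmwew'
Compare position by position:
pos 0: 'i' vs 'i' match
pos 1: 'i' vs 'q' differ -> stop
Longest common prefix: "i" (length 1)


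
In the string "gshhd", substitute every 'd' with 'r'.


Input string: 'gshhd'
Operation: replace 'd' with 'r'
Positions of 'd': 4
After replacement: gshhr


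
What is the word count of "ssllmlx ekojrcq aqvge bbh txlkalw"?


Input string: 'ssllmlx ekojrcq aqvge bbh txlkalw'
Operation: split by spaces
Words found: 'ssllmlx', 'ekojrcq', 'aqvge', 'bbh', 'txlkalw'
Word count: 5


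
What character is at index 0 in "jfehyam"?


Input string: 'jfehyam'
Operation: get character at index 0
Index mapping: s[0]='j'
Result: 'j'


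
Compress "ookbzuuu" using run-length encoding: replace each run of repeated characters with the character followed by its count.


Input: 'ookbzuuu'
Operation: identify consecutive runs
Runs: 'oo' -> o2, 'k' -> k1, 'b' -> b1, 'z' -> z1, 'uuu' -> u3
Encoded: o2k1b1z1u3


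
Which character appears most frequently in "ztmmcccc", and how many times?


Input: 'ztmmcccc'
Operation: tally each character
Counts: 'c':4, 'm':2, 't':1, 'z':1
Maximum: 'c' appears 4 times


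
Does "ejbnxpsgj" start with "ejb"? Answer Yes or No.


Input string: 'ejbnxpsgj'
Prefix to check: 'ejb'
First 3 characters of input: 'ejb'
Match: True
Result: Yes


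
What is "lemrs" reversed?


Input string: 'lemrs'
Operation: reverse character order
Original order: 'l' -> 'e' -> 'm' -> 'r' -> 's'
Reversed order: 's' -> 'r' -> 'm' -> 'e' -> 'l'
Result: srmel


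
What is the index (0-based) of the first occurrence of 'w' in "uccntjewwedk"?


Input string: 'uccntjewwedk'
Target: 'w'
Scanning left to right: s[0]='u', s[1]='c', s[2]='c', s[3]='n', s[4]='t', s[5]='j', s[6]='e', s[7]='w'
First match at index: 7


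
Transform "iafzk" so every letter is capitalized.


Input string: 'iafzk'
Operation: convert each letter to uppercase
Mapping: 'i'->'I', 'a'->'A', 'f'->'F', 'z'->'Z', 'k'->'K'
Result: IAFZK


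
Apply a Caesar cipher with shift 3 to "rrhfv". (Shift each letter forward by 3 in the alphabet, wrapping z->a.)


Input: 'rrhfv', shift = 3
Operation: for each letter, (position + 3) mod 26
Mapping: 'r'(17+3=20)->'u', 'r'(17+3=20)->'u', 'h'(7+3=10)->'k', 'f'(5+3=8)->'i', 'v'(21+3=24)->'y'
Result: uukiy


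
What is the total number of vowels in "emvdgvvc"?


Input string: 'emvdgvvc'
Operation: count vowels (a, e, i, o, u)
Scan: s[0]='e' (vowel), s[1]='m', s[2]='v', s[3]='d', s[4]='g', s[5]='v', s[6]='v', s[7]='c'
Vowels found: 1
Result: 1


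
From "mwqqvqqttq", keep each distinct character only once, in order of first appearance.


Input: 'mwqqvqqttq'
Operation: keep first occurrence of each character
Scan: s[0]='m' new -> keep; s[1]='w' new -> keep; s[2]='q' new -> keep; s[3]='q' seen -> skip; s[4]='v' new -> keep; s[5]='q' seen -> skip; s[6]='q' seen -> skip; s[7]='t' new -> keep; s[8]='t' seen -> skip; s[9]='q' seen -> skip
Result: mwqvt


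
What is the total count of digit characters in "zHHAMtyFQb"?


Input string: 'zHHAMtyFQb'
Operation: count digit characters (0-9)
Scan: 'z', 'H', 'H', 'A', 'M', 't', 'y', 'F', 'Q', 'b'
Digits found: 0
Result: 0


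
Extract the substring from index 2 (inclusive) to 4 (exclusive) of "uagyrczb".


Input string: 'uagyrczb'
Operation: slice [2:4]
Extract characters: s[2]='g', s[3]='y'
Result: gy


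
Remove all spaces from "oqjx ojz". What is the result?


Input string: 'oqjx ojz'
Operation: remove all spaces
Words: 'oqjx', 'ojz'
Join without spaces: oqjxojz


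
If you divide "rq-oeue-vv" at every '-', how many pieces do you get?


Input string: 'rq-oeue-vv'
Delimiter: '-'
Split result: 'rq', 'oeue', 'vv'
Number of parts: 3


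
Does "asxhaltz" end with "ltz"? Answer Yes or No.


Input string: 'asxhaltz'
Suffix to check: 'ltz'
Last 3 characters of input: 'ltz'
Match: True
Result: Yes


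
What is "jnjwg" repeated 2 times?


Input string: 'jnjwg'
Operation: repeat 2 times
Concatenation: 'jnjwg' + 'jnjwg'
Result: jnjwgjnjwg


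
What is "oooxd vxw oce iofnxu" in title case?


Input string: 'oooxd vxw oce iofnxu'
Operation: capitalize first letter of each word
Word transformations: 'oooxd'->'Oooxd', 'vxw'->'Vxw', 'oce'->'Oce', 'iofnxu'->'Iofnxu'
Result: Oooxd Vxw Oce Iofnxu


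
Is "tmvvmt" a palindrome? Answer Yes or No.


Input string: 'tmvvmt'
Reversed: 'tmvvmt'
Compare pairs: s[0]='t' vs s[5]='t' (match), s[1]='m' vs s[4]='m' (match), s[2]='v' vs s[3]='v' (match)
Palindrome: Yes


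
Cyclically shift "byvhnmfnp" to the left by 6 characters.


Input: 'byvhnmfnp', shift = 6
Operation: split at index 6 and swap parts
Front part s[0:6] = 'byvhnm'
Back part s[6:] = 'fnp'
Rotated = back + front = 'fnp' + 'byvhnm'
Result: fnpbyvhnm


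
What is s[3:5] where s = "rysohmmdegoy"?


Input string: 'rysohmmdegoy'
Operation: slice [3:5]
Extract characters: s[3]='o', s[4]='h'
Result: oh


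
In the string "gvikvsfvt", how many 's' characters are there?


Input string: 'gvikvsfvt'
Target character: 's'
Scan each position: s[5]='s'
Matches found at indices: 5
Total: 1


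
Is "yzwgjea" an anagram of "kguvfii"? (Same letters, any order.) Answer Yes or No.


String 1: 'kguvfii' -> sorted: 'fgiikuv'
String 2: 'yzwgjea' -> sorted: 'aegjwyz'
Compare sorted forms: 'fgiikuv' != 'aegjwyz'
Anagram: No


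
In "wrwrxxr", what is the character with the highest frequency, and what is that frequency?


Input: 'wrwrxxr'
Operation: tally each character
Counts: 'r':3, 'w':2, 'x':2
Maximum: 'r' appears 3 times


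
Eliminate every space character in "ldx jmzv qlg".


Input string: 'ldx jmzv qlg'
Operation: remove all spaces
Words: 'ldx', 'jmzv', 'qlg'
Join without spaces: ldxjmzvqlg


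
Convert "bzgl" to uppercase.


Input string: 'bzgl'
Operation: convert each letter to uppercase
Mapping: 'b'->'B', 'z'->'Z', 'g'->'G', 'l'->'L'
Result: BZGL


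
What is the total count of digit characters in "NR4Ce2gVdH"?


Input string: 'NR4Ce2gVdH'
Operation: count digit characters (0-9)
Scan: 'N', 'R', '4'(digit), 'C', 'e', '2'(digit), 'g', 'V', 'd', 'H'
Digits found: 2
Result: 2


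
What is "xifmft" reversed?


Input string: 'xifmft'
Operation: reverse character order
Original order: 'x' -> 'i' -> 'f' -> 'm' -> 'f' -> 't'
Reversed order: 't' -> 'f' -> 'm' -> 'f' -> 'i' -> 'x'
Result: tfmfix


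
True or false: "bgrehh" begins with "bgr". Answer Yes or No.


Input string: 'bgrehh'
Prefix to check: 'bgr'
First 3 characters of input: 'bgr'
Match: True
Result: Yes


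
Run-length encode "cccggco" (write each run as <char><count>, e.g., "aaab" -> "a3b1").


Input: 'cccggco'
Operation: identify consecutive runs
Runs: 'ccc' -> c3, 'gg' -> g2, 'c' -> c1, 'o' -> o1
Encoded: c3g2c1o1


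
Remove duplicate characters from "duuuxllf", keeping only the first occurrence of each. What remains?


Input: 'duuuxllf'
Operation: keep first occurrence of each character
Scan: s[0]='d' new -> keep; s[1]='u' new -> keep; s[2]='u' seen -> skip; s[3]='u' seen -> skip; s[4]='x' new -> keep; s[5]='l' new -> keep; s[6]='l' seen -> skip; s[7]='f' new -> keep
Result: duxlf


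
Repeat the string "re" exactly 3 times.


Input string: 're'
Operation: repeat 3 times
Concatenation: 're' + 're' + 're'
Result: rerere


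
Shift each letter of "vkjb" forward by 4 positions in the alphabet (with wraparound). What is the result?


Input: 'vkjb', shift = 4
Operation: for each letter, (position + 4) mod 26
Mapping: 'v'(21+4=25)->'z', 'k'(10+4=14)->'o', 'j'(9+4=13)->'n', 'b'(1+4=5)->'f'
Result: zonf


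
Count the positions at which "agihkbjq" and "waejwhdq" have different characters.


String 1: 'agihkbjq'
String 2: 'waejwhdq'
Compare each position: pos 0: 'a'!='w', pos 1: 'g'!='a', pos 2: 'i'!='e', pos 3: 'h'!='j', pos 4: 'k'!='w', pos 5: 'b'!='h', pos 6: 'j'!='d', pos 7: 'q'=='q'
Differing positions: 7
Hamming distance: 7


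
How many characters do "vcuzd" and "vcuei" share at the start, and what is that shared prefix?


String 1: 'vcuzd'
String 2: 'vcuei'
Compare position by position:
pos 0: 'v' vs 'v' match
pos 1: 'c' vs 'c' match
pos 2: 'u' vs 'u' match
pos 3: 'z' vs 'e' differ -> stop
Longest common prefix: "vcu" (length 3)


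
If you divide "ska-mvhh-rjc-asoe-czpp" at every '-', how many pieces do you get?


Input string: 'ska-mvhh-rjc-asoe-czpp'
Delimiter: '-'
Split result: 'ska', 'mvhh', 'rjc', 'asoe', 'czpp'
Number of parts: 5


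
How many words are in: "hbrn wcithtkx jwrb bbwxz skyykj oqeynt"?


Input string: 'hbrn wcithtkx jwrb bbwxz skyykj oqeynt'
Operation: split by spaces
Words found: 'hbrn', 'wcithtkx', 'jwrb', 'bbwxz', 'skyykj', 'oqeynt'
Word count: 6


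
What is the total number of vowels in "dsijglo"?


Input string: 'dsijglo'
Operation: count vowels (a, e, i, o, u)
Scan: s[0]='d', s[1]='s', s[2]='i' (vowel), s[3]='j', s[4]='g', s[5]='l', s[6]='o' (vowel)
Vowels found: 2
Result: 2


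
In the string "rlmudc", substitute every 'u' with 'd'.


Input string: 'rlmudc'
Operation: replace 'u' with 'd'
Positions of 'u': 3
After replacement: rlmddc


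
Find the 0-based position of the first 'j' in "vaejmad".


Input string: 'vaejmad'
Target: 'j'
Scanning left to right: s[0]='v', s[1]='a', s[2]='e', s[3]='j'
First match at index: 3


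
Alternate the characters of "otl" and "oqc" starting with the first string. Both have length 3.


String 1: 'otl'
String 2: 'oqc'
Operation: alternate characters
Pairs: 'o'+'o', 't'+'q', 'l'+'c'
Result: ootqlc


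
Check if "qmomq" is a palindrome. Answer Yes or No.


Input string: 'qmomq'
Reversed: 'qmomq'
Compare pairs: s[0]='q' vs s[4]='q' (match), s[1]='m' vs s[3]='m' (match)
Palindrome: Yes


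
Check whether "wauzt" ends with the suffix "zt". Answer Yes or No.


Input string: 'wauzt'
Suffix to check: 'zt'
Last 2 characters of input: 'zt'
Match: True
Result: Yes


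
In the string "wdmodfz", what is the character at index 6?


Input string: 'wdmodfz'
Operation: get character at index 6
Index mapping: s[0]='w', s[1]='d', s[2]='m', s[3]='o', s[4]='d', s[5]='f', s[6]='z'
Result: 'z'


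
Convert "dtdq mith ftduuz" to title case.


Input string: 'dtdq mith ftduuz'
Operation: capitalize first letter of each word
Word transformations: 'dtdq'->'Dtdq', 'mith'->'Mith', 'ftduuz'->'Ftduuz'
Result: Dtdq Mith Ftduuz


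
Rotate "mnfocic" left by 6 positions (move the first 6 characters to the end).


Input: 'mnfocic', shift = 6
Operation: split at index 6 and swap parts
Front part s[0:6] = 'mnfoci'
Back part s[6:] = 'c'
Rotated = back + front = 'c' + 'mnfoci'
Result: cmnfoci


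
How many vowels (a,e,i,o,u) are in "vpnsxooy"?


Input string: 'vpnsxooy'
Operation: count vowels (a, e, i, o, u)
Scan: s[0]='v', s[1]='p', s[2]='n', s[3]='s', s[4]='x', s[5]='o' (vowel), s[6]='o' (vowel), s[7]='y'
Vowels found: 2
Result: 2


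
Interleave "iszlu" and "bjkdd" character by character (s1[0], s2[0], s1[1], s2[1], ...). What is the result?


String 1: 'iszlu'
String 2: 'bjkdd'
Operation: alternate characters
Pairs: 'i'+'b', 's'+'j', 'z'+'k', 'l'+'d', 'u'+'d'
Result: ibsjzkldud


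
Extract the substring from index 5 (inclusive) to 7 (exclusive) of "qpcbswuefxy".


Input string: 'qpcbswuefxy'
Operation: slice [5:7]
Extract characters: s[5]='w', s[6]='u'
Result: wu


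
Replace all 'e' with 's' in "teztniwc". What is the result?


Input string: 'teztniwc'
Operation: replace 'e' with 's'
Positions of 'e': 1
After replacement: tsztniwc


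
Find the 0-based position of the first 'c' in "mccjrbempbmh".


Input string: 'mccjrbempbmh'
Target: 'c'
Scanning left to right: s[0]='m', s[1]='c'
First match at index: 1


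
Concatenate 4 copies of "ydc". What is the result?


Input string: 'ydc'
Operation: repeat 4 times
Concatenation: 'ydc' + 'ydc' + 'ydc' + 'ydc'
Result: ydcydcydcydc


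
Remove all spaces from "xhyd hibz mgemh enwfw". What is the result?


Input string: 'xhyd hibz mgemh enwfw'
Operation: remove all spaces
Words: 'xhyd', 'hibz', 'mgemh', 'enwfw'
Join without spaces: xhydhibzmgemhenwfw


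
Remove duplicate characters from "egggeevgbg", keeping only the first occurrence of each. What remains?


Input: 'egggeevgbg'
Operation: keep first occurrence of each character
Scan: s[0]='e' new -> keep; s[1]='g' new -> keep; s[2]='g' seen -> skip; s[3]='g' seen -> skip; s[4]='e' seen -> skip; s[5]='e' seen -> skip; s[6]='v' new -> keep; s[7]='g' seen -> skip; s[8]='b' new -> keep; s[9]='g' seen -> skip
Result: egvb


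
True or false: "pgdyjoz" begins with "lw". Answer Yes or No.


Input string: 'pgdyjoz'
Prefix to check: 'lw'
First 2 characters of input: 'pg'
Match: False
Result: No


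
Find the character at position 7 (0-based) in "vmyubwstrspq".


Input string: 'vmyubwstrspq'
Operation: get character at index 7
Index mapping: s[0]='v', s[1]='m', s[2]='y', s[3]='u', s[4]='b', s[5]='w', s[6]='s', s[7]='t'
Result: 't'


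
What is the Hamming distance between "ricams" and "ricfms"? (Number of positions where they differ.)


String 1: 'ricams'
String 2: 'ricfms'
Compare each position: pos 0: 'r'=='r', pos 1: 'i'=='i', pos 2: 'c'=='c', pos 3: 'a'!='f', pos 4: 'm'=='m', pos 5: 's'=='s'
Differing positions: 1
Hamming distance: 1


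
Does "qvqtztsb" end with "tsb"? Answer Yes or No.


Input string: 'qvqtztsb'
Suffix to check: 'tsb'
Last 3 characters of input: 'tsb'
Match: True
Result: Yes


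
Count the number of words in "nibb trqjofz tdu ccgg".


Input string: 'nibb trqjofz tdu ccgg'
Operation: split by spaces
Words found: 'nibb', 'trqjofz', 'tdu', 'ccgg'
Word count: 4


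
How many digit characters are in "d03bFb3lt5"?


Input string: 'd03bFb3lt5'
Operation: count digit characters (0-9)
Scan: 'd', '0'(digit), '3'(digit), 'b', 'F', 'b', '3'(digit), 'l', 't', '5'(digit)
Digits found: 4
Result: 4


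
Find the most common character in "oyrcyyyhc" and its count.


Input: 'oyrcyyyhc'
Operation: tally each character
Counts: 'c':2, 'h':1, 'o':1, 'r':1, 'y':4
Maximum: 'y' appears 4 times


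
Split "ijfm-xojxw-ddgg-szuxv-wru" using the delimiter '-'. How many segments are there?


Input string: 'ijfm-xojxw-ddgg-szuxv-wru'
Delimiter: '-'
Split result: 'ijfm', 'xojxw', 'ddgg', 'szuxv', 'wru'
Number of parts: 5


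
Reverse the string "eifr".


Input string: 'eifr'
Operation: reverse character order
Original order: 'e' -> 'i' -> 'f' -> 'r'
Reversed order: 'r' -> 'f' -> 'i' -> 'e'
Result: rfie


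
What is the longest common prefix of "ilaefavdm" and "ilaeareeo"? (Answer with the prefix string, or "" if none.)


String 1: 'ilaefavdm'
String 2: 'ilaeareeo'
Compare position by position:
pos 0: 'i' vs 'i' match
pos 1: 'l' vs 'l' match
pos 2: 'a' vs 'a' match
pos 3: 'e' vs 'e' match
pos 4: 'f' vs 'a' differ -> stop
Longest common prefix: "ilae" (length 4)


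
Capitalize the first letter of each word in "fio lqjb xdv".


Input string: 'fio lqjb xdv'
Operation: capitalize first letter of each word
Word transformations: 'fio'->'Fio', 'lqjb'->'Lqjb', 'xdv'->'Xdv'
Result: Fio Lqjb Xdv


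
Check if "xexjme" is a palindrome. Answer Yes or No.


Input string: 'xexjme'
Reversed: 'emjxex'
Compare pairs: s[0]='x' vs s[5]='e' (mismatch), s[1]='e' vs s[4]='m' (mismatch), s[2]='x' vs s[3]='j' (mismatch)
Palindrome: No


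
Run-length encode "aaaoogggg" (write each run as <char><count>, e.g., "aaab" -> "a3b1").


Input: 'aaaoogggg'
Operation: identify consecutive runs
Runs: 'aaa' -> a3, 'oo' -> o2, 'gggg' -> g4
Encoded: a3o2g4


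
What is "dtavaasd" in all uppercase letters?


Input string: 'dtavaasd'
Operation: convert each letter to uppercase
Mapping: 'd'->'D', 't'->'T', 'a'->'A', 'v'->'V', 'a'->'A', 'a'->'A', 's'->'S', 'd'->'D'
Result: DTAVAASD


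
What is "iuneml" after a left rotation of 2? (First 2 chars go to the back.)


Input: 'iuneml', shift = 2
Operation: split at index 2 and swap parts
Front part s[0:2] = 'iu'
Back part s[2:] = 'neml'
Rotated = back + front = 'neml' + 'iu'
Result: nemliu


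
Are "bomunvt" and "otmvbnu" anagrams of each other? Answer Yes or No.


String 1: 'bomunvt' -> sorted: 'bmnotuv'
String 2: 'otmvbnu' -> sorted: 'bmnotuv'
Compare sorted forms: 'bmnotuv' == 'bmnotuv'
Anagram: Yes


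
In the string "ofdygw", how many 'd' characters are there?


Input string: 'ofdygw'
Target character: 'd'
Scan each position: s[2]='d'
Matches found at indices: 2
Total: 1


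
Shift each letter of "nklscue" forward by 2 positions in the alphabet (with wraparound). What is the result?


Input: 'nklscue', shift = 2
Operation: for each letter, (position + 2) mod 26
Mapping: 'n'(13+2=15)->'p', 'k'(10+2=12)->'m', 'l'(11+2=13)->'n', 's'(18+2=20)->'u', 'c'(2+2=4)->'e', 'u'(20+2=22)->'w', 'e'(4+2=6)->'g'
Result: pmnuewg


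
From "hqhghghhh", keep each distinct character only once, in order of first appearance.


Input: 'hqhghghhh'
Operation: keep first occurrence of each character
Scan: s[0]='h' new -> keep; s[1]='q' new -> keep; s[2]='h' seen -> skip; s[3]='g' new -> keep; s[4]='h' seen -> skip; s[5]='g' seen -> skip; s[6]='h' seen -> skip; s[7]='h' seen -> skip; s[8]='h' seen -> skip
Result: hqg


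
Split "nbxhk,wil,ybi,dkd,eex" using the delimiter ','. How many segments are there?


Input string: 'nbxhk,wil,ybi,dkd,eex'
Delimiter: ','
Split result: 'nbxhk', 'wil', 'ybi', 'dkd', 'eex'
Number of parts: 5


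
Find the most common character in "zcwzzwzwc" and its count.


Input: 'zcwzzwzwc'
Operation: tally each character
Counts: 'c':2, 'w':3, 'z':4
Maximum: 'z' appears 4 times


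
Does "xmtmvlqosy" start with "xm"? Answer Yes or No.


Input string: 'xmtmvlqosy'
Prefix to check: 'xm'
First 2 characters of input: 'xm'
Match: True
Result: Yes


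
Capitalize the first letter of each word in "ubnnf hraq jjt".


Input string: 'ubnnf hraq jjt'
Operation: capitalize first letter of each word
Word transformations: 'ubnnf'->'Ubnnf', 'hraq'->'Hraq', 'jjt'->'Jjt'
Result: Ubnnf Hraq Jjt


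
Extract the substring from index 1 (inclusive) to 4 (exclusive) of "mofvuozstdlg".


Input string: 'mofvuozstdlg'
Operation: slice [1:4]
Extract characters: s[1]='o', s[2]='f', s[3]='v'
Result: ofv


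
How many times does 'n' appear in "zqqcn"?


Input string: 'zqqcn'
Target character: 'n'
Scan each position: s[4]='n'
Matches found at indices: 4
Total: 1


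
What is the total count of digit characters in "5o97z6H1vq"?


Input string: '5o97z6H1vq'
Operation: count digit characters (0-9)
Scan: '5'(digit), 'o', '9'(digit), '7'(digit), 'z', '6'(digit), 'H', '1'(digit), 'v', 'q'
Digits found: 5
Result: 5


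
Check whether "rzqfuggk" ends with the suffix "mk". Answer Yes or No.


Input string: 'rzqfuggk'
Suffix to check: 'mk'
Last 2 characters of input: 'gk'
Match: False
Result: No


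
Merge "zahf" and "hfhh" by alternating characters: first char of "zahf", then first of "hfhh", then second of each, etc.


String 1: 'zahf'
String 2: 'hfhh'
Operation: alternate characters
Pairs: 'z'+'h', 'a'+'f', 'h'+'h', 'f'+'h'
Result: zhafhhfh


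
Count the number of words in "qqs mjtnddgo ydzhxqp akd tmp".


Input string: 'qqs mjtnddgo ydzhxqp akd tmp'
Operation: split by spaces
Words found: 'qqs', 'mjtnddgo', 'ydzhxqp', 'akd', 'tmp'
Word count: 5


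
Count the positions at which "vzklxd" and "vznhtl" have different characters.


String 1: 'vzklxd'
String 2: 'vznhtl'
Compare each position: pos 0: 'v'=='v', pos 1: 'z'=='z', pos 2: 'k'!='n', pos 3: 'l'!='h', pos 4: 'x'!='t', pos 5: 'd'!='l'
Differing positions: 4
Hamming distance: 4


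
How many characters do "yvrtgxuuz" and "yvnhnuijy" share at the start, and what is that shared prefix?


String 1: 'yvrtgxuuz'
String 2: 'yvnhnuijy'
Compare position by position:
pos 0: 'y' vs 'y' match
pos 1: 'v' vs 'v' match
pos 2: 'r' vs 'n' differ -> stop
Longest common prefix: "yv" (length 2)


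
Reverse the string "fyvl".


Input string: 'fyvl'
Operation: reverse character order
Original order: 'f' -> 'y' -> 'v' -> 'l'
Reversed order: 'l' -> 'v' -> 'y' -> 'f'
Result: lvyf


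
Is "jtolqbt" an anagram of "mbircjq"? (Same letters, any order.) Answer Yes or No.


String 1: 'mbircjq' -> sorted: 'bcijmqr'
String 2: 'jtolqbt' -> sorted: 'bjloqtt'
Compare sorted forms: 'bcijmqr' != 'bjloqtt'
Anagram: No


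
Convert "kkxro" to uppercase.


Input string: 'kkxro'
Operation: convert each letter to uppercase
Mapping: 'k'->'K', 'k'->'K', 'x'->'X', 'r'->'R', 'o'->'O'
Result: KKXRO


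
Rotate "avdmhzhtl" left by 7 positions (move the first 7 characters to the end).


Input: 'avdmhzhtl', shift = 7
Operation: split at index 7 and swap parts
Front part s[0:7] = 'avdmhzh'
Back part s[7:] = 'tl'
Rotated = back + front = 'tl' + 'avdmhzh'
Result: tlavdmhzh


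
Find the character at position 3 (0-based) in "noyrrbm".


Input string: 'noyrrbm'
Operation: get character at index 3
Index mapping: s[0]='n', s[1]='o', s[2]='y', s[3]='r'
Result: 'r'


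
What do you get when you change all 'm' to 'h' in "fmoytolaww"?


Input string: 'fmoytolaww'
Operation: replace 'm' with 'h'
Positions of 'm': 1
After replacement: fhoytolaww


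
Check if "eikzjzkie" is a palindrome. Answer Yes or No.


Input string: 'eikzjzkie'
Reversed: 'eikzjzkie'
Compare pairs: s[0]='e' vs s[8]='e' (match), s[1]='i' vs s[7]='i' (match), s[2]='k' vs s[6]='k' (match), s[3]='z' vs s[5]='z' (match)
Palindrome: Yes


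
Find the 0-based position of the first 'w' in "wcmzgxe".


Input string: 'wcmzgxe'
Target: 'w'
Scanning left to right: s[0]='w'
First match at index: 0


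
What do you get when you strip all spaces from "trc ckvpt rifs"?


Input string: 'trc ckvpt rifs'
Operation: remove all spaces
Words: 'trc', 'ckvpt', 'rifs'
Join without spaces: trcckvptrifs


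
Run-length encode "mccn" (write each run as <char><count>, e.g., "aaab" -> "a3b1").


Input: 'mccn'
Operation: identify consecutive runs
Runs: 'm' -> m1, 'cc' -> c2, 'n' -> n1
Encoded: m1c2n1


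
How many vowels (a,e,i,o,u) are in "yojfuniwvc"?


Input string: 'yojfuniwvc'
Operation: count vowels (a, e, i, o, u)
Scan: s[0]='y', s[1]='o' (vowel), s[2]='j', s[3]='f', s[4]='u' (vowel), s[5]='n', s[6]='i' (vowel), s[7]='w', s[8]='v', s[9]='c'
Vowels found: 3
Result: 3


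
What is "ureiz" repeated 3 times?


Input string: 'ureiz'
Operation: repeat 3 times
Concatenation: 'ureiz' + 'ureiz' + 'ureiz'
Result: ureizureizureiz


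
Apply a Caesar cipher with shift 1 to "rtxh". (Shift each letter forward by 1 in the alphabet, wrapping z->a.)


Input: 'rtxh', shift = 1
Operation: for each letter, (position + 1) mod 26
Mapping: 'r'(17+1=18)->'s', 't'(19+1=20)->'u', 'x'(23+1=24)->'y', 'h'(7+1=8)->'i'
Result: suyi


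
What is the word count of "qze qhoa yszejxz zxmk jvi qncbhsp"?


Input string: 'qze qhoa yszejxz zxmk jvi qncbhsp'
Operation: split by spaces
Words found: 'qze', 'qhoa', 'yszejxz', 'zxmk', 'jvi', 'qncbhsp'
Word count: 6


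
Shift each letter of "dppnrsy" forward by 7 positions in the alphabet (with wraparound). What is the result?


Input: 'dppnrsy', shift = 7
Operation: for each letter, (position + 7) mod 26
Mapping: 'd'(3+7=10)->'k', 'p'(15+7=22)->'w', 'p'(15+7=22)->'w', 'n'(13+7=20)->'u', 'r'(17+7=24)->'y', 's'(18+7=25)->'z', 'y'(24+7=31, 31 mod 26=5)->'f'
Result: kwwuyzf


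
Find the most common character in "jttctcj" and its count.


Input: 'jttctcj'
Operation: tally each character
Counts: 'c':2, 'j':2, 't':3
Maximum: 't' appears 3 times


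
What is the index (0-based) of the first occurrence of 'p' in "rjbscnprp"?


Input string: 'rjbscnprp'
Target: 'p'
Scanning left to right: s[0]='r', s[1]='j', s[2]='b', s[3]='s', s[4]='c', s[5]='n', s[6]='p'
First match at index: 6


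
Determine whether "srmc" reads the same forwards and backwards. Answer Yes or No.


Input string: 'srmc'
Reversed: 'cmrs'
Compare pairs: s[0]='s' vs s[3]='c' (mismatch), s[1]='r' vs s[2]='m' (mismatch)
Palindrome: No


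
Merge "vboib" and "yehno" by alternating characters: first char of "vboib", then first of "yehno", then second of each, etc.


String 1: 'vboib'
String 2: 'yehno'
Operation: alternate characters
Pairs: 'v'+'y', 'b'+'e', 'o'+'h', 'i'+'n', 'b'+'o'
Result: vybeohinbo


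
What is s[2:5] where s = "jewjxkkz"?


Input string: 'jewjxkkz'
Operation: slice [2:5]
Extract characters: s[2]='w', s[3]='j', s[4]='x'
Result: wjx


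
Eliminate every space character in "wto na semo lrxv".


Input string: 'wto na semo lrxv'
Operation: remove all spaces
Words: 'wto', 'na', 'semo', 'lrxv'
Join without spaces: wtonasemolrxv


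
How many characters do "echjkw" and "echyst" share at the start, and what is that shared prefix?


String 1: 'echjkw'
String 2: 'echyst'
Compare position by position:
pos 0: 'e' vs 'e' match
pos 1: 'c' vs 'c' match
pos 2: 'h' vs 'h' match
pos 3: 'j' vs 'y' differ -> stop
Longest common prefix: "ech" (length 3)


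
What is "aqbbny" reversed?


Input string: 'aqbbny'
Operation: reverse character order
Original order: 'a' -> 'q' -> 'b' -> 'b' -> 'n' -> 'y'
Reversed order: 'y' -> 'n' -> 'b' -> 'b' -> 'q' -> 'a'
Result: ynbbqa


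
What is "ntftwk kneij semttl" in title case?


Input string: 'ntftwk kneij semttl'
Operation: capitalize first letter of each word
Word transformations: 'ntftwk'->'Ntftwk', 'kneij'->'Kneij', 'semttl'->'Semttl'
Result: Ntftwk Kneij Semttl


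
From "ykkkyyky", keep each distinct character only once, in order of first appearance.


Input: 'ykkkyyky'
Operation: keep first occurrence of each character
Scan: s[0]='y' new -> keep; s[1]='k' new -> keep; s[2]='k' seen -> skip; s[3]='k' seen -> skip; s[4]='y' seen -> skip; s[5]='y' seen -> skip; s[6]='k' seen -> skip; s[7]='y' seen -> skip
Result: yk


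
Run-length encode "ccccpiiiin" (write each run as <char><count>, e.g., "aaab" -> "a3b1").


Input: 'ccccpiiiin'
Operation: identify consecutive runs
Runs: 'cccc' -> c4, 'p' -> p1, 'iiii' -> i4, 'n' -> n1
Encoded: c4p1i4n1


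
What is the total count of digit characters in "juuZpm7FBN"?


Input string: 'juuZpm7FBN'
Operation: count digit characters (0-9)
Scan: 'j', 'u', 'u', 'Z', 'p', 'm', '7'(digit), 'F', 'B', 'N'
Digits found: 1
Result: 1


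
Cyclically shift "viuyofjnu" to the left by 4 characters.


Input: 'viuyofjnu', shift = 4
Operation: split at index 4 and swap parts
Front part s[0:4] = 'viuy'
Back part s[4:] = 'ofjnu'
Rotated = back + front = 'ofjnu' + 'viuy'
Result: ofjnuviuy


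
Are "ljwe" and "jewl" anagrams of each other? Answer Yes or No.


String 1: 'ljwe' -> sorted: 'ejlw'
String 2: 'jewl' -> sorted: 'ejlw'
Compare sorted forms: 'ejlw' == 'ejlw'
Anagram: Yes


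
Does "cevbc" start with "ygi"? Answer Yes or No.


Input string: 'cevbc'
Prefix to check: 'ygi'
First 3 characters of input: 'cev'
Match: False
Result: No


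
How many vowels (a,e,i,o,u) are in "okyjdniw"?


Input string: 'okyjdniw'
Operation: count vowels (a, e, i, o, u)
Scan: s[0]='o' (vowel), s[1]='k', s[2]='y', s[3]='j', s[4]='d', s[5]='n', s[6]='i' (vowel), s[7]='w'
Vowels found: 2
Result: 2


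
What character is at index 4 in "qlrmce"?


Input string: 'qlrmce'
Operation: get character at index 4
Index mapping: s[0]='q', s[1]='l', s[2]='r', s[3]='m', s[4]='c'
Result: 'c'


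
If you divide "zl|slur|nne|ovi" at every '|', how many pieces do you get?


Input string: 'zl|slur|nne|ovi'
Delimiter: '|'
Split result: 'zl', 'slur', 'nne', 'ovi'
Number of parts: 4


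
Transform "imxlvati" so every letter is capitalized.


Input string: 'imxlvati'
Operation: convert each letter to uppercase
Mapping: 'i'->'I', 'm'->'M', 'x'->'X', 'l'->'L', 'v'->'V', 'a'->'A', 't'->'T', 'i'->'I'
Result: IMXLVATI


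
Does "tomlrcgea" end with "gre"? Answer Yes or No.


Input string: 'tomlrcgea'
Suffix to check: 'gre'
Last 3 characters of input: 'gea'
Match: False
Result: No


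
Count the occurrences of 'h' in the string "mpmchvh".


Input string: 'mpmchvh'
Target character: 'h'
Scan each position: s[4]='h', s[6]='h'
Matches found at indices: 4, 6
Total: 2


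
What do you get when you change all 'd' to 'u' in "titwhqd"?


Input string: 'titwhqd'
Operation: replace 'd' with 'u'
Positions of 'd': 6
After replacement: titwhqu


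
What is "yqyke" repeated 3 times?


Input string: 'yqyke'
Operation: repeat 3 times
Concatenation: 'yqyke' + 'yqyke' + 'yqyke'
Result: yqykeyqykeyqyke


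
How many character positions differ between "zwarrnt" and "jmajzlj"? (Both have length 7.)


String 1: 'zwarrnt'
String 2: 'jmajzlj'
Compare each position: pos 0: 'z'!='j', pos 1: 'w'!='m', pos 2: 'a'=='a', pos 3: 'r'!='j', pos 4: 'r'!='z', pos 5: 'n'!='l', pos 6: 't'!='j'
Differing positions: 6
Hamming distance: 6


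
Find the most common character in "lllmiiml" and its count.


Input: 'lllmiiml'
Operation: tally each character
Counts: 'i':2, 'l':4, 'm':2
Maximum: 'l' appears 4 times


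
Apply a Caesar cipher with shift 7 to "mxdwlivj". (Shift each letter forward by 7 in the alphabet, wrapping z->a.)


Input: 'mxdwlivj', shift = 7
Operation: for each letter, (position + 7) mod 26
Mapping: 'm'(12+7=19)->'t', 'x'(23+7=30, 30 mod 26=4)->'e', 'd'(3+7=10)->'k', 'w'(22+7=29, 29 mod 26=3)->'d', 'l'(11+7=18)->'s', 'i'(8+7=15)->'p', 'v'(21+7=28, 28 mod 26=2)->'c', 'j'(9+7=16)->'q'
Result: tekdspcq


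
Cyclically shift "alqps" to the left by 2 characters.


Input: 'alqps', shift = 2
Operation: split at index 2 and swap parts
Front part s[0:2] = 'al'
Back part s[2:] = 'qps'
Rotated = back + front = 'qps' + 'al'
Result: qpsal


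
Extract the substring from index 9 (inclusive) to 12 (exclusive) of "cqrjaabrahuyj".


Input string: 'cqrjaabrahuyj'
Operation: slice [9:12]
Extract characters: s[9]='h', s[10]='u', s[11]='y'
Result: huy


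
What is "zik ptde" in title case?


Input string: 'zik ptde'
Operation: capitalize first letter of each word
Word transformations: 'zik'->'Zik', 'ptde'->'Ptde'
Result: Zik Ptde


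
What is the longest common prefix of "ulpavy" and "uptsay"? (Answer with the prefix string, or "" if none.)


String 1: 'ulpavy'
String 2: 'uptsay'
Compare position by position:
pos 0: 'u' vs 'u' match
pos 1: 'l' vs 'p' differ -> stop
Longest common prefix: "u" (length 1)


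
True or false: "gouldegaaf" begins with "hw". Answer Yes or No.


Input string: 'gouldegaaf'
Prefix to check: 'hw'
First 2 characters of input: 'go'
Match: False
Result: No


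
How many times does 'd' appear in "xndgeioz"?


Input string: 'xndgeioz'
Target character: 'd'
Scan each position: s[2]='d'
Matches found at indices: 2
Total: 1


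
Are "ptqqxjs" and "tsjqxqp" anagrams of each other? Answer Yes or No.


String 1: 'ptqqxjs' -> sorted: 'jpqqstx'
String 2: 'tsjqxqp' -> sorted: 'jpqqstx'
Compare sorted forms: 'jpqqstx' == 'jpqqstx'
Anagram: Yes


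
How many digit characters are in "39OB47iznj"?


Input string: '39OB47iznj'
Operation: count digit characters (0-9)
Scan: '3'(digit), '9'(digit), 'O', 'B', '4'(digit), '7'(digit), 'i', 'z', 'n', 'j'
Digits found: 4
Result: 4


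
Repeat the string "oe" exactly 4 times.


Input string: 'oe'
Operation: repeat 4 times
Concatenation: 'oe' + 'oe' + 'oe' + 'oe'
Result: oeoeoeoe


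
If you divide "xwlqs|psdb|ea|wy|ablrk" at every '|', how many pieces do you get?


Input string: 'xwlqs|psdb|ea|wy|ablrk'
Delimiter: '|'
Split result: 'xwlqs', 'psdb', 'ea', 'wy', 'ablrk'
Number of parts: 5


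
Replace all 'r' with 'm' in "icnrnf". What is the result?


Input string: 'icnrnf'
Operation: replace 'r' with 'm'
Positions of 'r': 3
After replacement: icnmnf


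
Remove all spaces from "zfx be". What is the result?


Input string: 'zfx be'
Operation: remove all spaces
Words: 'zfx', 'be'
Join without spaces: zfxbe


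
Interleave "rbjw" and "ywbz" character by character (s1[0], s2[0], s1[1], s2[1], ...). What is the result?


String 1: 'rbjw'
String 2: 'ywbz'
Operation: alternate characters
Pairs: 'r'+'y', 'b'+'w', 'j'+'b', 'w'+'z'
Result: rybwjbwz


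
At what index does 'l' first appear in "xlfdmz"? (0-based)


Input string: 'xlfdmz'
Target: 'l'
Scanning left to right: s[0]='x', s[1]='l'
First match at index: 1


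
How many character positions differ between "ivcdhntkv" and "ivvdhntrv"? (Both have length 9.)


String 1: 'ivcdhntkv'
String 2: 'ivvdhntrv'
Compare each position: pos 0: 'i'=='i', pos 1: 'v'=='v', pos 2: 'c'!='v', pos 3: 'd'=='d', pos 4: 'h'=='h', pos 5: 'n'=='n', pos 6: 't'=='t', pos 7: 'k'!='r', pos 8: 'v'=='v'
Differing positions: 2
Hamming distance: 2


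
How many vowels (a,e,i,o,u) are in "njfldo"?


Input string: 'njfldo'
Operation: count vowels (a, e, i, o, u)
Scan: s[0]='n', s[1]='j', s[2]='f', s[3]='l', s[4]='d', s[5]='o' (vowel)
Vowels found: 1
Result: 1


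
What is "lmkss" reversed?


Input string: 'lmkss'
Operation: reverse character order
Original order: 'l' -> 'm' -> 'k' -> 's' -> 's'
Reversed order: 's' -> 's' -> 'k' -> 'm' -> 'l'
Result: sskml


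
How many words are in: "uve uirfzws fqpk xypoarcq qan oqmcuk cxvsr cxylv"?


Input string: 'uve uirfzws fqpk xypoarcq qan oqmcuk cxvsr cxylv'
Operation: split by spaces
Words found: 'uve', 'uirfzws', 'fqpk', 'xypoarcq', 'qan', 'oqmcuk', 'cxvsr', 'cxylv'
Word count: 8


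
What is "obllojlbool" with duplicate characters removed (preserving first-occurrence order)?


Input: 'obllojlbool'
Operation: keep first occurrence of each character
Scan: s[0]='o' new -> keep; s[1]='b' new -> keep; s[2]='l' new -> keep; s[3]='l' seen -> skip; s[4]='o' seen -> skip; s[5]='j' new -> keep; s[6]='l' seen -> skip; s[7]='b' seen -> skip; s[8]='o' seen -> skip; s[9]='o' seen -> skip; s[10]='l' seen -> skip
Result: oblj


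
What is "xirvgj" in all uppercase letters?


Input string: 'xirvgj'
Operation: convert each letter to uppercase
Mapping: 'x'->'X', 'i'->'I', 'r'->'R', 'v'->'V', 'g'->'G', 'j'->'J'
Result: XIRVGJ


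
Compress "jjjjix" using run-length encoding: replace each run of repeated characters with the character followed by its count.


Input: 'jjjjix'
Operation: identify consecutive runs
Runs: 'jjjj' -> j4, 'i' -> i1, 'x' -> x1
Encoded: j4i1x1


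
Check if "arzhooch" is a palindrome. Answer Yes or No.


Input string: 'arzhooch'
Reversed: 'hcoohzra'
Compare pairs: s[0]='a' vs s[7]='h' (mismatch), s[1]='r' vs s[6]='c' (mismatch), s[2]='z' vs s[5]='o' (mismatch), s[3]='h' vs s[4]='o' (mismatch)
Palindrome: No


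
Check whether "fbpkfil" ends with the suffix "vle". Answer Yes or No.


Input string: 'fbpkfil'
Suffix to check: 'vle'
Last 3 characters of input: 'fil'
Match: False
Result: No


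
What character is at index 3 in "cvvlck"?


Input string: 'cvvlck'
Operation: get character at index 3
Index mapping: s[0]='c', s[1]='v', s[2]='v', s[3]='l'
Result: 'l'


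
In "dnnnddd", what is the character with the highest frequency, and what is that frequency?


Input: 'dnnnddd'
Operation: tally each character
Counts: 'd':4, 'n':3
Maximum: 'd' appears 4 times


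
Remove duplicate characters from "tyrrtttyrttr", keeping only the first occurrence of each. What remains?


Input: 'tyrrtttyrttr'
Operation: keep first occurrence of each character
Scan: s[0]='t' new -> keep; s[1]='y' new -> keep; s[2]='r' new -> keep; s[3]='r' seen -> skip; s[4]='t' seen -> skip; s[5]='t' seen -> skip; s[6]='t' seen -> skip; s[7]='y' seen -> skip; s[8]='r' seen -> skip; s[9]='t' seen -> skip; s[10]='t' seen -> skip; s[11]='r' seen -> skip
Result: tyr


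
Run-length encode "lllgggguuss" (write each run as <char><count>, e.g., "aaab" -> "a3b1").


Input: 'lllgggguuss'
Operation: identify consecutive runs
Runs: 'lll' -> l3, 'gggg' -> g4, 'uu' -> u2, 'ss' -> s2
Encoded: l3g4u2s2


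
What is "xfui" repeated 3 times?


Input string: 'xfui'
Operation: repeat 3 times
Concatenation: 'xfui' + 'xfui' + 'xfui'
Result: xfuixfuixfui


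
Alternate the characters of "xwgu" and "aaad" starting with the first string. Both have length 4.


String 1: 'xwgu'
String 2: 'aaad'
Operation: alternate characters
Pairs: 'x'+'a', 'w'+'a', 'g'+'a', 'u'+'d'
Result: xawagaud


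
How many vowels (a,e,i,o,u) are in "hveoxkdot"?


Input string: 'hveoxkdot'
Operation: count vowels (a, e, i, o, u)
Scan: s[0]='h', s[1]='v', s[2]='e' (vowel), s[3]='o' (vowel), s[4]='x', s[5]='k', s[6]='d', s[7]='o' (vowel), s[8]='t'
Vowels found: 3
Result: 3


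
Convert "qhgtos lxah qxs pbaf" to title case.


Input string: 'qhgtos lxah qxs pbaf'
Operation: capitalize first letter of each word
Word transformations: 'qhgtos'->'Qhgtos', 'lxah'->'Lxah', 'qxs'->'Qxs', 'pbaf'->'Pbaf'
Result: Qhgtos Lxah Qxs Pbaf


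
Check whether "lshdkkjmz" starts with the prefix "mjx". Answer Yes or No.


Input string: 'lshdkkjmz'
Prefix to check: 'mjx'
First 3 characters of input: 'lsh'
Match: False
Result: No


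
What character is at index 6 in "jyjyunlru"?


Input string: 'jyjyunlru'
Operation: get character at index 6
Index mapping: s[0]='j', s[1]='y', s[2]='j', s[3]='y', s[4]='u', s[5]='n', s[6]='l'
Result: 'l'


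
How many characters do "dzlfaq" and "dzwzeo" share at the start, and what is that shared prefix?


String 1: 'dzlfaq'
String 2: 'dzwzeo'
Compare position by position:
pos 0: 'd' vs 'd' match
pos 1: 'z' vs 'z' match
pos 2: 'l' vs 'w' differ -> stop
Longest common prefix: "dz" (length 2)


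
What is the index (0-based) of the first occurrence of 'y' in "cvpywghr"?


Input string: 'cvpywghr'
Target: 'y'
Scanning left to right: s[0]='c', s[1]='v', s[2]='p', s[3]='y'
First match at index: 3


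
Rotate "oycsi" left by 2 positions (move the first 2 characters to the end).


Input: 'oycsi', shift = 2
Operation: split at index 2 and swap parts
Front part s[0:2] = 'oy'
Back part s[2:] = 'csi'
Rotated = back + front = 'csi' + 'oy'
Result: csioy


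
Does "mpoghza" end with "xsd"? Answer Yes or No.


Input string: 'mpoghza'
Suffix to check: 'xsd'
Last 3 characters of input: 'hza'
Match: False
Result: No
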